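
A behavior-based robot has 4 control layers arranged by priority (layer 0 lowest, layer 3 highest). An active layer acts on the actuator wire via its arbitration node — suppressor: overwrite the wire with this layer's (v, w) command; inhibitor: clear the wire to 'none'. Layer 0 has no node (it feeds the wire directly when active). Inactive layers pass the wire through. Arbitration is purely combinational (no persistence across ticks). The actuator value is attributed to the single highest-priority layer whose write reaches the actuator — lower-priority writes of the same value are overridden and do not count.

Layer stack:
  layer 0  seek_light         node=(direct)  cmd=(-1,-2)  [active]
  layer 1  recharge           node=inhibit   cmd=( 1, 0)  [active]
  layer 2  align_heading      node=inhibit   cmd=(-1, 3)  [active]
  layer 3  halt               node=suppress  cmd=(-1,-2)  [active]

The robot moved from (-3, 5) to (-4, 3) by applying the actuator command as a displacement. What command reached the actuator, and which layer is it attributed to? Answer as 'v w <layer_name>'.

-1 -2 halt

displacement = (-4, 3) − (-3, 5) = (-1, -2)
[0] seek_light on; wire := (-1, -2)
[1] recharge on (inhibit); wire := none
[2] align_heading on (inhibit); wire := none
[3] halt on (suppress); wire := (-1, -2)
output (-1, -2) — from layer 3 (halt)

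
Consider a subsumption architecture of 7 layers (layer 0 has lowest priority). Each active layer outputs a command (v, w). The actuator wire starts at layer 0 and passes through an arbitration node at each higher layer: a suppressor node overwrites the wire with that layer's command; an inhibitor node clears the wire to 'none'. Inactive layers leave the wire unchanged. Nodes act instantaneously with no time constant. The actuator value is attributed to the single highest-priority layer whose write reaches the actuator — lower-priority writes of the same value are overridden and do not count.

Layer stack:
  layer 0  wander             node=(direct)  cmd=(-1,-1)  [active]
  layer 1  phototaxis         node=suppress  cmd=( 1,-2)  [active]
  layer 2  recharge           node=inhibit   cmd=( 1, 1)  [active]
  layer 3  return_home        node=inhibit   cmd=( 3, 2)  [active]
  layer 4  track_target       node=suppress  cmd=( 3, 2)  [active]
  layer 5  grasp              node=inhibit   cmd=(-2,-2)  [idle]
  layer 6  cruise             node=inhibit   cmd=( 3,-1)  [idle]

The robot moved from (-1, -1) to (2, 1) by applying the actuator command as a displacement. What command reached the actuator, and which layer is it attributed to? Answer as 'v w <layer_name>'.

3 2 track_target

displacement = (2, 1) − (-1, -1) = (3, 2)
layer 0 (wander) active — direct: (-1, -1)
layer 1 (phototaxis) active — suppresses: (1, -2)
layer 2 (recharge) active — inhibits: none
layer 3 (return_home) active — inhibits: none
layer 4 (track_target) active — suppresses: (3, 2)
layer 5 (grasp) idle — unchanged: (3, 2)
layer 6 (cruise) idle — unchanged: (3, 2)
→ actuator (3, 2) — from layer 4 (track_target)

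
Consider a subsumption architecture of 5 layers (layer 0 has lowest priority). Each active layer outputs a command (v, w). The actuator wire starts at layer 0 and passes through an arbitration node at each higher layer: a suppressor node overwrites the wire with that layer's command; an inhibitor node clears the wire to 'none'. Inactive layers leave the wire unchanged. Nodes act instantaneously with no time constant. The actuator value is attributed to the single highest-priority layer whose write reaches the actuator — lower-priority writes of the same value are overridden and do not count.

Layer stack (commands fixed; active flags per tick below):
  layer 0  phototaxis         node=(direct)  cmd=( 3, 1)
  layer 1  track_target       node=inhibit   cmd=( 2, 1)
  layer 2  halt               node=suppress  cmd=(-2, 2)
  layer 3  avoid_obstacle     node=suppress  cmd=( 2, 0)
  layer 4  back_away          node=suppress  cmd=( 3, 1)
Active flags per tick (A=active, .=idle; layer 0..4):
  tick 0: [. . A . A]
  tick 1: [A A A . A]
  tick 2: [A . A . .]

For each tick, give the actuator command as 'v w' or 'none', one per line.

tick 0:
  L0 phototaxis: idle → wire = none
  L1 track_target: idle → wire stays none
  L2 halt: active, suppressor → wire = (-2, 2)
  L3 avoid_obstacle: idle → wire stays (-2, 2)
  L4 back_away: active, suppressor → wire = (3, 1)
  actuator = (3, 1)
tick 1:
  L0 phototaxis: active, feeds wire = (3, 1)
  L1 track_target: active, inhibitor → wire = none
  L2 halt: active, suppressor → wire = (-2, 2)
  L3 avoid_obstacle: idle → wire stays (-2, 2)
  L4 back_away: active, suppressor → wire = (3, 1)
  actuator = (3, 1)
tick 2:
  L0 phototaxis: active, feeds wire = (3, 1)
  L1 track_target: idle → wire stays (3, 1)
  L2 halt: active, suppressor → wire = (-2, 2)
  L3 avoid_obstacle: idle → wire stays (-2, 2)
  L4 back_away: idle → wire stays (-2, 2)
  actuator = (-2, 2)

3 1
3 1
-2 2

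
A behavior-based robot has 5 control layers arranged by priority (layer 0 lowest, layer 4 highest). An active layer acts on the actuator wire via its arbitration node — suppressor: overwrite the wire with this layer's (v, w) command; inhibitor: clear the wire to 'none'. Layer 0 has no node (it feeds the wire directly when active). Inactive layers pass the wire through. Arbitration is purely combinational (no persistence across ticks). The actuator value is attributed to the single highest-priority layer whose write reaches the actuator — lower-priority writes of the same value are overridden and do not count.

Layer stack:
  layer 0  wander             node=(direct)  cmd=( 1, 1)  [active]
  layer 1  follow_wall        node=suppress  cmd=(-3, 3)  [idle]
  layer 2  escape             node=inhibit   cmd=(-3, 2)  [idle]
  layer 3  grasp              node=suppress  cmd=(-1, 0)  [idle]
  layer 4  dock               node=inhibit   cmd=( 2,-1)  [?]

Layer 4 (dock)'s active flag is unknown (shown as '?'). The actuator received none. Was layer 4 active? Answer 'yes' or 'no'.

yes

If layer 4 is active=yes:
  actuator would be none
If layer 4 is active=no:
  actuator would be (1, 1)
Observed none, so layer 4 was active.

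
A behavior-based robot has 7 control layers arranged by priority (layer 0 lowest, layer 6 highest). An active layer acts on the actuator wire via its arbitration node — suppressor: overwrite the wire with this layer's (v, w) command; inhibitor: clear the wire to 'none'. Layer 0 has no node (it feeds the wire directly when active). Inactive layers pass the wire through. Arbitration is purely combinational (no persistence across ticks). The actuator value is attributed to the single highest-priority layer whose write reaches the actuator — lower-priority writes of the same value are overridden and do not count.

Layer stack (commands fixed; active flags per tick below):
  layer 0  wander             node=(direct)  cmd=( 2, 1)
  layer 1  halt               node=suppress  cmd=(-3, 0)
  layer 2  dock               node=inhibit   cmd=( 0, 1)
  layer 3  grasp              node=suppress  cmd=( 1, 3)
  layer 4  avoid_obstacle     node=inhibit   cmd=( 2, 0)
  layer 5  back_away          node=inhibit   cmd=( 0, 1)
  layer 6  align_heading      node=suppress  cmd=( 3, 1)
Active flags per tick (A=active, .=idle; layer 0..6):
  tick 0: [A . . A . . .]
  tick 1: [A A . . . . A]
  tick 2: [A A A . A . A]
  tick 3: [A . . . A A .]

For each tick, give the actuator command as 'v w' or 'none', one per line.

1 3
3 1
3 1
none

tick 0:
  [0] wander on; wire := (2, 1)
  [1] halt off; pass (2, 1)
  [2] dock off; pass (2, 1)
  [3] grasp on (suppress); wire := (1, 3)
  [4] avoid_obstacle off; pass (1, 3)
  [5] back_away off; pass (1, 3)
  [6] align_heading off; pass (1, 3)
  output (1, 3)
tick 1:
  [0] wander on; wire := (2, 1)
  [1] halt on (suppress); wire := (-3, 0)
  [2] dock off; pass (-3, 0)
  [3] grasp off; pass (-3, 0)
  [4] avoid_obstacle off; pass (-3, 0)
  [5] back_away off; pass (-3, 0)
  [6] align_heading on (suppress); wire := (3, 1)
  output (3, 1)
tick 2:
  [0] wander on; wire := (2, 1)
  [1] halt on (suppress); wire := (-3, 0)
  [2] dock on (inhibit); wire := none
  [3] grasp off; pass none
  [4] avoid_obstacle on (inhibit); wire := none
  [5] back_away off; pass none
  [6] align_heading on (suppress); wire := (3, 1)
  output (3, 1)
tick 3:
  [0] wander on; wire := (2, 1)
  [1] halt off; pass (2, 1)
  [2] dock off; pass (2, 1)
  [3] grasp off; pass (2, 1)
  [4] avoid_obstacle on (inhibit); wire := none
  [5] back_away on (inhibit); wire := none
  [6] align_heading off; pass none
  output none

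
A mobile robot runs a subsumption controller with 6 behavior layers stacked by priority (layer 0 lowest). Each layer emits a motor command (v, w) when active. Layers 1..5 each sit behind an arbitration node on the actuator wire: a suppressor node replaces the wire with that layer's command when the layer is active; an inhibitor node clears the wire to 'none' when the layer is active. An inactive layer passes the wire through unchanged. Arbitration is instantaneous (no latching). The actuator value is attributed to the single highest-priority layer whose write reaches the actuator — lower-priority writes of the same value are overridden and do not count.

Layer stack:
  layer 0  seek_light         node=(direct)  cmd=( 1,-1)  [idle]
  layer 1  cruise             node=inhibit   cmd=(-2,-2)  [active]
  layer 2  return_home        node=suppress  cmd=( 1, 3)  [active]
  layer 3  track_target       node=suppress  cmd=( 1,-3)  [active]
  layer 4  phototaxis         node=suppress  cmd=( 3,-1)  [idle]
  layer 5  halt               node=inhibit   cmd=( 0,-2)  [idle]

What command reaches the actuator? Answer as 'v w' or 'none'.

1 -3

[0] seek_light off; wire := none
[1] cruise on (inhibit); wire := none
[2] return_home on (suppress); wire := (1, 3)
[3] track_target on (suppress); wire := (1, -3)
[4] phototaxis off; pass (1, -3)
[5] halt off; pass (1, -3)
output (1, -3)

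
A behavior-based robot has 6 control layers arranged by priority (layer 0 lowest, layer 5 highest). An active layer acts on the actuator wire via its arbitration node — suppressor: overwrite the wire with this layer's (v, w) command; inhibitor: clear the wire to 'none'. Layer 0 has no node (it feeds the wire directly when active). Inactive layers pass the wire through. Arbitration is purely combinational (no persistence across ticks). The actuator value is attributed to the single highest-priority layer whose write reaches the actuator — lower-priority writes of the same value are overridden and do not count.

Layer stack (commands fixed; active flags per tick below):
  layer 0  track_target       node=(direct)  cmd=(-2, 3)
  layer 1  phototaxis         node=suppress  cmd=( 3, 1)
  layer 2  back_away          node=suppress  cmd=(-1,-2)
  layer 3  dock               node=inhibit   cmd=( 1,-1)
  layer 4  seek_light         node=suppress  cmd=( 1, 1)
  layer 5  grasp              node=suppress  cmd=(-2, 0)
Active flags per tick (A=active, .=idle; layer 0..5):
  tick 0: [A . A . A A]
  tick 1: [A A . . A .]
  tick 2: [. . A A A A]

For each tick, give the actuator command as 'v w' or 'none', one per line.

tick 0:
  [0] track_target on; wire := (-2, 3)
  [1] phototaxis off; pass (-2, 3)
  [2] back_away on (suppress); wire := (-1, -2)
  [3] dock off; pass (-1, -2)
  [4] seek_light on (suppress); wire := (1, 1)
  [5] grasp on (suppress); wire := (-2, 0)
  output (-2, 0)
tick 1:
  [0] track_target on; wire := (-2, 3)
  [1] phototaxis on (suppress); wire := (3, 1)
  [2] back_away off; pass (3, 1)
  [3] dock off; pass (3, 1)
  [4] seek_light on (suppress); wire := (1, 1)
  [5] grasp off; pass (1, 1)
  output (1, 1)
tick 2:
  [0] track_target off; wire := none
  [1] phototaxis off; pass none
  [2] back_away on (suppress); wire := (-1, -2)
  [3] dock on (inhibit); wire := none
  [4] seek_light on (suppress); wire := (1, 1)
  [5] grasp on (suppress); wire := (-2, 0)
  output (-2, 0)

-2 0
1 1
-2 0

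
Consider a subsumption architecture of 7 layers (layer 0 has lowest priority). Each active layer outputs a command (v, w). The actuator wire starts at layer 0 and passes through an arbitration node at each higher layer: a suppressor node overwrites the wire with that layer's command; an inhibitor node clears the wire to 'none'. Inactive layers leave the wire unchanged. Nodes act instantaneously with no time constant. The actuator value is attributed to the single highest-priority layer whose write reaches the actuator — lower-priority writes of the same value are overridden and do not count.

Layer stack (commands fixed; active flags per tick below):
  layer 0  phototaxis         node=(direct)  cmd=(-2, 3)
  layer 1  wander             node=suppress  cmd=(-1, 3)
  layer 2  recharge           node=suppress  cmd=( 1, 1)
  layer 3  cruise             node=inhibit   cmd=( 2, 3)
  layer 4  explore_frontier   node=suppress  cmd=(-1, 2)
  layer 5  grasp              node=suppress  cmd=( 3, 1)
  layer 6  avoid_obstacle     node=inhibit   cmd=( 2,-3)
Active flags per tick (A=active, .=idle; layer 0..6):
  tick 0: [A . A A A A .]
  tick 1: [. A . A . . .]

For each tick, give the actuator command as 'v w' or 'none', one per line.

3 1
none

tick 0:
  L0 phototaxis: active, feeds wire = (-2, 3)
  L1 wander: idle → wire stays (-2, 3)
  L2 recharge: active, suppressor → wire = (1, 1)
  L3 cruise: active, inhibitor → wire = none
  L4 explore_frontier: active, suppressor → wire = (-1, 2)
  L5 grasp: active, suppressor → wire = (3, 1)
  L6 avoid_obstacle: idle → wire stays (3, 1)
  actuator = (3, 1)
tick 1:
  L0 phototaxis: idle → wire = none
  L1 wander: active, suppressor → wire = (-1, 3)
  L2 recharge: idle → wire stays (-1, 3)
  L3 cruise: active, inhibitor → wire = none
  L4 explore_frontier: idle → wire stays none
  L5 grasp: idle → wire stays none
  L6 avoid_obstacle: idle → wire stays none
  actuator = none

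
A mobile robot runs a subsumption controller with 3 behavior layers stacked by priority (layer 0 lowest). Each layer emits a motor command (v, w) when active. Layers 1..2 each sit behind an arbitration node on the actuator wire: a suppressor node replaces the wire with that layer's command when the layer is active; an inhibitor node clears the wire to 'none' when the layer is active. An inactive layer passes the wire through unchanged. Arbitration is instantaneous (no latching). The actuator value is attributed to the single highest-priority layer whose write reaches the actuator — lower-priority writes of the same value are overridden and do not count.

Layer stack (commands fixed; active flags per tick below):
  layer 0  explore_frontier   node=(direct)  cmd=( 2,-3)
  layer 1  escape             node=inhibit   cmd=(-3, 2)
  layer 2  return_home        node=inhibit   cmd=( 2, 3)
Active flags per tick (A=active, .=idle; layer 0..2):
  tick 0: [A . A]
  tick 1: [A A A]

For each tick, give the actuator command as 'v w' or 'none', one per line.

none
none

tick 0:
  layer 0 (explore_frontier) active — direct: (2, -3)
  layer 1 (escape) idle — unchanged: (2, -3)
  layer 2 (return_home) active — inhibits: none
  → actuator none
tick 1:
  layer 0 (explore_frontier) active — direct: (2, -3)
  layer 1 (escape) active — inhibits: none
  layer 2 (return_home) active — inhibits: none
  → actuator none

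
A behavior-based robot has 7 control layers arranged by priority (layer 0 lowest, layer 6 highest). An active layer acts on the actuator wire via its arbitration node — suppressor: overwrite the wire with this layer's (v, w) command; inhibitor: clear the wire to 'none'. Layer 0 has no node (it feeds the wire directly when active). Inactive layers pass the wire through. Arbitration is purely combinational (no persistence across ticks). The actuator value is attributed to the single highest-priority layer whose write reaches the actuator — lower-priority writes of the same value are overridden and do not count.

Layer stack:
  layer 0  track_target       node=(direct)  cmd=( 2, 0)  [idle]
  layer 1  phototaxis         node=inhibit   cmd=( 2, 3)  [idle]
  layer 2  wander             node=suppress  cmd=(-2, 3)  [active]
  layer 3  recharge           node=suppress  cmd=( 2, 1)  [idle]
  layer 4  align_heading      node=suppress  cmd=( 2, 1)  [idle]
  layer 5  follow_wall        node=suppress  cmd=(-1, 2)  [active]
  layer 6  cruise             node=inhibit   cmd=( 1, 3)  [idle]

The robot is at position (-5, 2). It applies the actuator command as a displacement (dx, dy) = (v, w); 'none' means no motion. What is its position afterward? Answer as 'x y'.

L0 track_target: idle → wire = none
L1 phototaxis: idle → wire stays none
L2 wander: active, suppressor → wire = (-2, 3)
L3 recharge: idle → wire stays (-2, 3)
L4 align_heading: idle → wire stays (-2, 3)
L5 follow_wall: active, suppressor → wire = (-1, 2)
L6 cruise: idle → wire stays (-1, 2)
actuator = (-1, 2)
position: (-5, 2) + (-1, 2) = (-6, 4)

-6 4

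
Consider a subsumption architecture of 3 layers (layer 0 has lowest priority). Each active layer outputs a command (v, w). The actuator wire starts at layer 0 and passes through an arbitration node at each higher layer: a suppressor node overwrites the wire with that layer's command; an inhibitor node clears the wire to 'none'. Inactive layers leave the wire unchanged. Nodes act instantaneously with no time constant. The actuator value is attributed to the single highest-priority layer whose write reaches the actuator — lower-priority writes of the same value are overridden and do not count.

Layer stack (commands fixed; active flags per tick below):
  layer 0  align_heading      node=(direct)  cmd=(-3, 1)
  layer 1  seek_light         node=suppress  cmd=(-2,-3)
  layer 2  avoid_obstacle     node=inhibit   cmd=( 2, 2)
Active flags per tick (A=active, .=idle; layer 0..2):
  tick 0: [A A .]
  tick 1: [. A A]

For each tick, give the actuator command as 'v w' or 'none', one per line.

-2 -3
none

tick 0:
  [0] align_heading on; wire := (-3, 1)
  [1] seek_light on (suppress); wire := (-2, -3)
  [2] avoid_obstacle off; pass (-2, -3)
  output (-2, -3)
tick 1:
  [0] align_heading off; wire := none
  [1] seek_light on (suppress); wire := (-2, -3)
  [2] avoid_obstacle on (inhibit); wire := none
  output none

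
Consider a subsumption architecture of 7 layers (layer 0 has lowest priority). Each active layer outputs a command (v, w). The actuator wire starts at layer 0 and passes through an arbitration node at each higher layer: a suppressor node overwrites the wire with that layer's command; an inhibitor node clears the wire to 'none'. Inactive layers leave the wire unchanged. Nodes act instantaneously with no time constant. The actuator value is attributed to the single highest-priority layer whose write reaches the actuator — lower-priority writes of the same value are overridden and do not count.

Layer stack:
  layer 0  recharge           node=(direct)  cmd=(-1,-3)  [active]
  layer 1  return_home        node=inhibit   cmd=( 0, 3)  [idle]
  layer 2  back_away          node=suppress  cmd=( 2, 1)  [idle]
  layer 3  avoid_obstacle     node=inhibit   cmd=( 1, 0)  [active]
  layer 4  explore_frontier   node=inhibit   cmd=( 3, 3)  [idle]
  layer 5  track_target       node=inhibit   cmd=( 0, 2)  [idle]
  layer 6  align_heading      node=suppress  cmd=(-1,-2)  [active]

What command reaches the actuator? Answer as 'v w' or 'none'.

L0 recharge: active, feeds wire = (-1, -3)
L1 return_home: idle → wire stays (-1, -3)
L2 back_away: idle → wire stays (-1, -3)
L3 avoid_obstacle: active, inhibitor → wire = none
L4 explore_frontier: idle → wire stays none
L5 track_target: idle → wire stays none
L6 align_heading: active, suppressor → wire = (-1, -2)
actuator = (-1, -2)

-1 -2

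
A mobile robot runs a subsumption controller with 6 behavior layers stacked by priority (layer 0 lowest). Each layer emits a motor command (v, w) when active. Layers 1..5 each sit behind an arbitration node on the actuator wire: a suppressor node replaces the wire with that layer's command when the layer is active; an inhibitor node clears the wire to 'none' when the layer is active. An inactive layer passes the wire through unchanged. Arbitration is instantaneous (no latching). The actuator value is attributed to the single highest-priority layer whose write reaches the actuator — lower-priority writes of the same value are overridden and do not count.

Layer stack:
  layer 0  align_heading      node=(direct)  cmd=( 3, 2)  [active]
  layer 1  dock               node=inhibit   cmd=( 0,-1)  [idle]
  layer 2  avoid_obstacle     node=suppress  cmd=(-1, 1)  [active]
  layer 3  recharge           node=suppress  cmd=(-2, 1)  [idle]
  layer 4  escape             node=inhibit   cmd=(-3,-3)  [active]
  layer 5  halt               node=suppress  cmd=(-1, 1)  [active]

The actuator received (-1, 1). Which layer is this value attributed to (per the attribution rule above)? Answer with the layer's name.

L0 align_heading: active, feeds wire = (3, 2)
L1 dock: idle → wire stays (3, 2)
L2 avoid_obstacle: active, suppressor → wire = (-1, 1)
L3 recharge: idle → wire stays (-1, 1)
L4 escape: active, inhibitor → wire = none
L5 halt: active, suppressor → wire = (-1, 1)
actuator = (-1, 1)
last writer: layer 5 = halt

halt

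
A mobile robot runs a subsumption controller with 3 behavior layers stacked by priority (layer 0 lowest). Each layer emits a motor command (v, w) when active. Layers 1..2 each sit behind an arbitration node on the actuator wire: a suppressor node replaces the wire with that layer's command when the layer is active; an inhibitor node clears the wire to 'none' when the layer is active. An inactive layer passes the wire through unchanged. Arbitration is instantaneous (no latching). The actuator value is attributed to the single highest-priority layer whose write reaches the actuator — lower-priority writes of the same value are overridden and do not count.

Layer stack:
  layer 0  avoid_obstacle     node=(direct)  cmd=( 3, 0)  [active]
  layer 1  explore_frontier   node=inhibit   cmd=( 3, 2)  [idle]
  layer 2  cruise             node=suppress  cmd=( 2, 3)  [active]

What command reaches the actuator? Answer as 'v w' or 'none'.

2 3

layer 0 (avoid_obstacle) active — direct: (3, 0)
layer 1 (explore_frontier) idle — unchanged: (3, 0)
layer 2 (cruise) active — suppresses: (2, 3)
→ actuator (2, 3)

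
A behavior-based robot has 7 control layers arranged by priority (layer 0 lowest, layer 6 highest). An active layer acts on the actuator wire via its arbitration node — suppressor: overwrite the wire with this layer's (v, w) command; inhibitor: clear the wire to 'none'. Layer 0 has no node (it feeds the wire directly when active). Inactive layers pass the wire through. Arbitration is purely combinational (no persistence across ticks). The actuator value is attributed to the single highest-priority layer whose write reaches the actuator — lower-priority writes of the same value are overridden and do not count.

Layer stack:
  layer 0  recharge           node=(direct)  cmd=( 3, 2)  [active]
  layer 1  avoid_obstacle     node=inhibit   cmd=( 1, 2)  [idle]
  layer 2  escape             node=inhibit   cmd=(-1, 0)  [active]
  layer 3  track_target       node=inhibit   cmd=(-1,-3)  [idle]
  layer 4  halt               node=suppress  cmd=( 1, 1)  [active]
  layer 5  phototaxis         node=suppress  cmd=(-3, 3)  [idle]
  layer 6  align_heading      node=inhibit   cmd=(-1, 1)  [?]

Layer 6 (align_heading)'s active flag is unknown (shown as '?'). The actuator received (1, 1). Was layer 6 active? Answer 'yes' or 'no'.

no

If layer 6 is active=yes:
  actuator would be none
If layer 6 is active=no:
  actuator would be (1, 1)
Observed (1, 1), so layer 6 was idle.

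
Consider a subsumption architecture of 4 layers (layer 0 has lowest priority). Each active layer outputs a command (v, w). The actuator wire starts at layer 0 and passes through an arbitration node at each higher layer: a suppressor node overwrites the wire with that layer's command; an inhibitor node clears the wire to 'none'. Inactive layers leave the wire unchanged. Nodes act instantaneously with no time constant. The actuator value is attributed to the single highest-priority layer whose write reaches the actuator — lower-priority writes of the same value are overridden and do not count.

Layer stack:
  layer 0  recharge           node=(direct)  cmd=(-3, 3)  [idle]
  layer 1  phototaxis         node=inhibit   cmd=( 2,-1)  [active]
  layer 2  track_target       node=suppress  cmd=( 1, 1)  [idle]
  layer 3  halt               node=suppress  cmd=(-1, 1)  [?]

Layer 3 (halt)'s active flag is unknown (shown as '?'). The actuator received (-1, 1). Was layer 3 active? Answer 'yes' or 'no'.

yes

If layer 3 is active=yes:
  actuator would be (-1, 1)
If layer 3 is active=no:
  actuator would be none
Observed (-1, 1), so layer 3 was active.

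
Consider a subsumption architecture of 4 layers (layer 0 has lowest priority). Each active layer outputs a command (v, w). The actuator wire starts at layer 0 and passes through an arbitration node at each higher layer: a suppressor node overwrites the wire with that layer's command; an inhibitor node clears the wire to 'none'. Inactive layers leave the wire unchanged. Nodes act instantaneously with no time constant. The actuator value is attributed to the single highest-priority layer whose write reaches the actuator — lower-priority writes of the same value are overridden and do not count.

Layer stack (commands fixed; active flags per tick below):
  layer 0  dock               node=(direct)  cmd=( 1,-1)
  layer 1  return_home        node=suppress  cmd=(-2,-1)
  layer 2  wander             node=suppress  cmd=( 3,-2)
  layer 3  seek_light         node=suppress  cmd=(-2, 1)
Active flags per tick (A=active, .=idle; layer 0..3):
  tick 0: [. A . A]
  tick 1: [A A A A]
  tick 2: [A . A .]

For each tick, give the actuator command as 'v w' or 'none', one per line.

-2 1
-2 1
3 -2

tick 0:
  layer 0 (dock) idle — none
  layer 1 (return_home) active — suppresses: (-2, -1)
  layer 2 (wander) idle — unchanged: (-2, -1)
  layer 3 (seek_light) active — suppresses: (-2, 1)
  → actuator (-2, 1)
tick 1:
  layer 0 (dock) active — direct: (1, -1)
  layer 1 (return_home) active — suppresses: (-2, -1)
  layer 2 (wander) active — suppresses: (3, -2)
  layer 3 (seek_light) active — suppresses: (-2, 1)
  → actuator (-2, 1)
tick 2:
  layer 0 (dock) active — direct: (1, -1)
  layer 1 (return_home) idle — unchanged: (1, -1)
  layer 2 (wander) active — suppresses: (3, -2)
  layer 3 (seek_light) idle — unchanged: (3, -2)
  → actuator (3, -2)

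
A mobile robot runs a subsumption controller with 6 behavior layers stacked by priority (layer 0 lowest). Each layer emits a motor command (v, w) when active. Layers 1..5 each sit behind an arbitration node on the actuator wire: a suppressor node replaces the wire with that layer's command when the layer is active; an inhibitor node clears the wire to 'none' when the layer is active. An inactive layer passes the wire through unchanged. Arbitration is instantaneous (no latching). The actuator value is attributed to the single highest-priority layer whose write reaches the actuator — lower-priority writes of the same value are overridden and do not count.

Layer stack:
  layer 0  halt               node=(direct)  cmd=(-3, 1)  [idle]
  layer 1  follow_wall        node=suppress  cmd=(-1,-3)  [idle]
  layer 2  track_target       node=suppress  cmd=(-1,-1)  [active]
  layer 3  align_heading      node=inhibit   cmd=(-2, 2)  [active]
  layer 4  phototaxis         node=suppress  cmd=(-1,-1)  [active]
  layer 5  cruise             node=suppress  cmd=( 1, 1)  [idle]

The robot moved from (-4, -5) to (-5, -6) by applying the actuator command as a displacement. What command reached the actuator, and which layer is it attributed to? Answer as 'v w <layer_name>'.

displacement = (-5, -6) − (-4, -5) = (-1, -1)
L0 halt: idle → wire = none
L1 follow_wall: idle → wire stays none
L2 track_target: active, suppressor → wire = (-1, -1)
L3 align_heading: active, inhibitor → wire = none
L4 phototaxis: active, suppressor → wire = (-1, -1)
L5 cruise: idle → wire stays (-1, -1)
actuator = (-1, -1) — from layer 4 (phototaxis)

-1 -1 phototaxis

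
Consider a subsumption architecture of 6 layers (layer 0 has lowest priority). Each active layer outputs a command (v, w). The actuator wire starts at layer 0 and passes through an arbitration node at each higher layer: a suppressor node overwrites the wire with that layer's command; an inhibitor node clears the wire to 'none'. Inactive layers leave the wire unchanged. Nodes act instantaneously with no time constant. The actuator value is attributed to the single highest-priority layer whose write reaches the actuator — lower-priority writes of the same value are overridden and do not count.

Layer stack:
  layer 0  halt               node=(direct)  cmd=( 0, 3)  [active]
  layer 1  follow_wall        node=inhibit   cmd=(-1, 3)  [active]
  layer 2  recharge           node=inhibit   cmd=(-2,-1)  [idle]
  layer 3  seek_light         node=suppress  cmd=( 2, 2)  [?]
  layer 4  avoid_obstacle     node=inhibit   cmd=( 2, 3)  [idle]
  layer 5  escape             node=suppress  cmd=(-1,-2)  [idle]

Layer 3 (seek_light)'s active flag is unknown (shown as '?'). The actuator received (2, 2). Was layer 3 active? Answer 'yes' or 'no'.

If layer 3 is active=yes:
  actuator would be (2, 2)
If layer 3 is active=no:
  actuator would be none
Observed (2, 2), so layer 3 was active.

yes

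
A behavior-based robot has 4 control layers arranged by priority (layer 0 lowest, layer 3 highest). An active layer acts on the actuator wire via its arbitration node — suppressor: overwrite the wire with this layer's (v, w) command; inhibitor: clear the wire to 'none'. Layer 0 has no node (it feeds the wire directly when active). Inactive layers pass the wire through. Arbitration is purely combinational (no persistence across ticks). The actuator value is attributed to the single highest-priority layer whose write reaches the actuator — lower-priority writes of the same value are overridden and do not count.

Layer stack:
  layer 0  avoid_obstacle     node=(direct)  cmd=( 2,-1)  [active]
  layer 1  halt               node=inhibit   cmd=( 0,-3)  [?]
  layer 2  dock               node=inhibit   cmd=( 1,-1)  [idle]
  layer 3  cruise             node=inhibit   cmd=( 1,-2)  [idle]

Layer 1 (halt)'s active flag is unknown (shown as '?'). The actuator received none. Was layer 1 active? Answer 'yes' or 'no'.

yes

If layer 1 is active=yes:
  actuator would be none
If layer 1 is active=no:
  actuator would be (2, -1)
Observed none, so layer 1 was active.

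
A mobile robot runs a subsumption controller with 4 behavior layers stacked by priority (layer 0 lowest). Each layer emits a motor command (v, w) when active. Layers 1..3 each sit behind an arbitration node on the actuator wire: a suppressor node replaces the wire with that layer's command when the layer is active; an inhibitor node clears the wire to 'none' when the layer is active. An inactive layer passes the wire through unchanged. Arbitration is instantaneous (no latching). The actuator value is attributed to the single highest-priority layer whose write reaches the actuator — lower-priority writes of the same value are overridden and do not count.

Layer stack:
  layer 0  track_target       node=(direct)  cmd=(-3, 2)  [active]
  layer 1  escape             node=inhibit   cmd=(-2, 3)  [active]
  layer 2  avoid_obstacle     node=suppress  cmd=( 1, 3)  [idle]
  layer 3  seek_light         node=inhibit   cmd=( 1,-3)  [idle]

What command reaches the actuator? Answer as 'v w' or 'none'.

L0 track_target: active, feeds wire = (-3, 2)
L1 escape: active, inhibitor → wire = none
L2 avoid_obstacle: idle → wire stays none
L3 seek_light: idle → wire stays none
actuator = none

none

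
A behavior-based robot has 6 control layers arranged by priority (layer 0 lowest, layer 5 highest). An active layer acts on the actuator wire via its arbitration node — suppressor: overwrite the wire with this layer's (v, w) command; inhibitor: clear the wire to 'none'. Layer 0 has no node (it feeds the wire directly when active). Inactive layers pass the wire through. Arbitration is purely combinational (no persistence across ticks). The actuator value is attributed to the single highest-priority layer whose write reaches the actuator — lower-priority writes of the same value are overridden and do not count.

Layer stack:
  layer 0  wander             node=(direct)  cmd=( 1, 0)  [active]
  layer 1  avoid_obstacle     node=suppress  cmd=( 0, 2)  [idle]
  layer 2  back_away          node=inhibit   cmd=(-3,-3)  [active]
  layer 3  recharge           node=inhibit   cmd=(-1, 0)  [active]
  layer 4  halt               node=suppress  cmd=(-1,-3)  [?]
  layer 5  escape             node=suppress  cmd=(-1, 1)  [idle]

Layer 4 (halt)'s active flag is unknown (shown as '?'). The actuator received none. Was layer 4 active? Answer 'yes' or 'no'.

no

If layer 4 is active=yes:
  actuator would be (-1, -3)
If layer 4 is active=no:
  actuator would be none
Observed none, so layer 4 was idle.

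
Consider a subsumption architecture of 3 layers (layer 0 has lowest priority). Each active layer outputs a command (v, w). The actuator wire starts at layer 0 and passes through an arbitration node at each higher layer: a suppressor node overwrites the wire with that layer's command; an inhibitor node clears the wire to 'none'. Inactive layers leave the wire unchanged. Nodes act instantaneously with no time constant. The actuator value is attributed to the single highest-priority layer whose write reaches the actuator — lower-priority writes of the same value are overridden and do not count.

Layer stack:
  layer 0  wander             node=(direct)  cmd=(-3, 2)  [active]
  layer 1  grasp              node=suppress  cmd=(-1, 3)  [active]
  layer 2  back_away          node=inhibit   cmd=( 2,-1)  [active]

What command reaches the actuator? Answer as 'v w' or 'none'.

L0 wander: active, feeds wire = (-3, 2)
L1 grasp: active, suppressor → wire = (-1, 3)
L2 back_away: active, inhibitor → wire = none
actuator = none

none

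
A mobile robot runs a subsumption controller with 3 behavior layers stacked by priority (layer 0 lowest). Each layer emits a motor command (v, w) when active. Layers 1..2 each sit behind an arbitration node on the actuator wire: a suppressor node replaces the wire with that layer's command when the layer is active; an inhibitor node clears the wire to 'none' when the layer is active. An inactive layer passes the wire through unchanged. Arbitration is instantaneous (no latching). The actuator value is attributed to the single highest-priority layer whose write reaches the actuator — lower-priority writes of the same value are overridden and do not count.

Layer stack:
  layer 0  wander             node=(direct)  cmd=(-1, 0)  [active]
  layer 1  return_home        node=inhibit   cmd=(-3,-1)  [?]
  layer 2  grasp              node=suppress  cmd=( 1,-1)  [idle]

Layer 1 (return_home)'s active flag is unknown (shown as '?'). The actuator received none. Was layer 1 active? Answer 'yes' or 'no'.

If layer 1 is active=yes:
  actuator would be none
If layer 1 is active=no:
  actuator would be (-1, 0)
Observed none, so layer 1 was active.

yes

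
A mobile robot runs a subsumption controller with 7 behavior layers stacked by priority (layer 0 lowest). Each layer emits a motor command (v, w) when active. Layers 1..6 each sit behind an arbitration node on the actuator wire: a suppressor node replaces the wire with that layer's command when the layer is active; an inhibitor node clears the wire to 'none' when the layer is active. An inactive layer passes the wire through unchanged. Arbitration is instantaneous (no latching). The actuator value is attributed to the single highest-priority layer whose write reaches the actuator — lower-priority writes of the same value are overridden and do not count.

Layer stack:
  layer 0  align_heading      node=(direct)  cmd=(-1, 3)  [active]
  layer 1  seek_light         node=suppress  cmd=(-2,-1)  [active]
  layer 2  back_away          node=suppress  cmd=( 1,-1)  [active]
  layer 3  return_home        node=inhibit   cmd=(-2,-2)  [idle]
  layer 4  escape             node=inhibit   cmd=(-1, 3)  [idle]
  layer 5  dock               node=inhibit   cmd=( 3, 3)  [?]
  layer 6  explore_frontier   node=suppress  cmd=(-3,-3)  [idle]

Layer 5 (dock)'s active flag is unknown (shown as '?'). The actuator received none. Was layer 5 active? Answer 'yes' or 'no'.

If layer 5 is active=yes:
  actuator would be none
If layer 5 is active=no:
  actuator would be (1, -1)
Observed none, so layer 5 was active.

yes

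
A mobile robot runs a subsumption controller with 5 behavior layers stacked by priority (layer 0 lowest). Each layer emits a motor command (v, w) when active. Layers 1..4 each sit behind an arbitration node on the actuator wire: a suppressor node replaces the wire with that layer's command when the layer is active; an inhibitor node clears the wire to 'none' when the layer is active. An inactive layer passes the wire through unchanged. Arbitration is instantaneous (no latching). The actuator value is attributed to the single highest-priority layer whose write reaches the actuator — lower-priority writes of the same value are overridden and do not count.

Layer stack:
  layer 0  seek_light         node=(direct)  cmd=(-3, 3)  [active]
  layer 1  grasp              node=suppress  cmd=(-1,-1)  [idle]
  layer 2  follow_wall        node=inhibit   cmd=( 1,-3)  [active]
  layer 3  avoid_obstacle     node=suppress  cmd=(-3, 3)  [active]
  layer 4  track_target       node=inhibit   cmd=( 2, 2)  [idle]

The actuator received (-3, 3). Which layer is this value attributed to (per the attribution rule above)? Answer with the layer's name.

L0 seek_light: active, feeds wire = (-3, 3)
L1 grasp: idle → wire stays (-3, 3)
L2 follow_wall: active, inhibitor → wire = none
L3 avoid_obstacle: active, suppressor → wire = (-3, 3)
L4 track_target: idle → wire stays (-3, 3)
actuator = (-3, 3)
last writer: layer 3 = avoid_obstacle

avoid_obstacle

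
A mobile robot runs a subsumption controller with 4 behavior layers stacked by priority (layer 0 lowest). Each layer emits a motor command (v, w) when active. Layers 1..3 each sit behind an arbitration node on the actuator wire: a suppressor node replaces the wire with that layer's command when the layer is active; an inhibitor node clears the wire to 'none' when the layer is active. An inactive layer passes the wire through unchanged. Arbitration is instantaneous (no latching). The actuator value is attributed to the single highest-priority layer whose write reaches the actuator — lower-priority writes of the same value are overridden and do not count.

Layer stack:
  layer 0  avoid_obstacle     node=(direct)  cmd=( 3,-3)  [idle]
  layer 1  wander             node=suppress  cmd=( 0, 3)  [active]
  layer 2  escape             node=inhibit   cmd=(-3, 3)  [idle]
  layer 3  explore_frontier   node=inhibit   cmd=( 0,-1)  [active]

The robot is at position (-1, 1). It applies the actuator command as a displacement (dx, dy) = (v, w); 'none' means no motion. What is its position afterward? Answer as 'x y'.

[0] avoid_obstacle off; wire := none
[1] wander on (suppress); wire := (0, 3)
[2] escape off; pass (0, 3)
[3] explore_frontier on (inhibit); wire := none
output none
position: (-1, 1) + none = (-1, 1)

-1 1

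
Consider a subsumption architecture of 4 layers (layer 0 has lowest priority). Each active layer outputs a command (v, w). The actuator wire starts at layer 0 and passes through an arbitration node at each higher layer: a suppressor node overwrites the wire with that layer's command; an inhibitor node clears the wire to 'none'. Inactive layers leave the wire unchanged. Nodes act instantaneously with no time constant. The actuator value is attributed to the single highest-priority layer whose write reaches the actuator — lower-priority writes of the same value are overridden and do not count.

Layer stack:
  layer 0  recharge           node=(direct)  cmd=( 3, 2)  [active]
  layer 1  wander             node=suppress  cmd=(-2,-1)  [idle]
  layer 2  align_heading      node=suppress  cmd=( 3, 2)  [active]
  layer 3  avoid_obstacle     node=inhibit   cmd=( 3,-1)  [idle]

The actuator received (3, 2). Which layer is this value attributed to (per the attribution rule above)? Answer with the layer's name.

align_heading

[0] recharge on; wire := (3, 2)
[1] wander off; pass (3, 2)
[2] align_heading on (suppress); wire := (3, 2)
[3] avoid_obstacle off; pass (3, 2)
output (3, 2)
last writer: layer 2 = align_heading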